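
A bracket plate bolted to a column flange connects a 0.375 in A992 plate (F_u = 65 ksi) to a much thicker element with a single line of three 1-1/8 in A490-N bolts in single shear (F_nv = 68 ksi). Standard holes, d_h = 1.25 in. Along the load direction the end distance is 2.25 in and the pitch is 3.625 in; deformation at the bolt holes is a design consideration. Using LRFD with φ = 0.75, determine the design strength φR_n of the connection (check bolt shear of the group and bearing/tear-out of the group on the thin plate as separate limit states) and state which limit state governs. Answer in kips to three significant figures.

Bolt shear: A_b = π·1.125²/4 = 0.994 in²; R_n = 68 × 0.994 × 3 × 1 = 202.8 kips → 0.75 × 202.8 = 152 kips.
Bearing (1.2 l_c t F_u ≤ 2.4 d t F_u): upper limit = 2.4·1.125·0.375·65 = 65.81 kips.
  Edge l_c = 2.25 − 1.25/2 = 1.625 → r_n = 47.53 kips; interior l_c = 3.625 − 1.25 = 2.375 → r_n = 65.81 kips.
  R_n,bearing = 1·47.53 + 2·65.81 = 179.2 kips → 0.75 × 179.2 = 134 kips.
Bearing governs: 134 kips.

134 kips (bearing governs)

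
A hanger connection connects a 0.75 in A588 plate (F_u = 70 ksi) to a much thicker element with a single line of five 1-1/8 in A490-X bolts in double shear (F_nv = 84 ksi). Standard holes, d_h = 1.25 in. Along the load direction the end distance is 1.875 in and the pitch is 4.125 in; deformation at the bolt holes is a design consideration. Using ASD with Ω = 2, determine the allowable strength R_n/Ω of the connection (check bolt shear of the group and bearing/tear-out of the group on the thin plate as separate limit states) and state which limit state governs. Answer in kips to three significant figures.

Bolt shear: A_b = π·1.125²/4 = 0.994 in²; R_n = 84 × 0.994 × 5 × 2 = 835 kips → 835 / 2 = 417 kips.
Bearing (1.2 l_c t F_u ≤ 2.4 d t F_u): upper limit = 2.4·1.125·0.75·70 = 141.8 kips.
  Edge l_c = 1.875 − 1.25/2 = 1.25 → r_n = 78.75 kips; interior l_c = 4.125 − 1.25 = 2.875 → r_n = 141.8 kips.
  R_n,bearing = 1·78.75 + 4·141.8 = 645.8 kips → 645.8 / 2 = 323 kips.
Bearing governs: 323 kips.

323 kips (bearing governs)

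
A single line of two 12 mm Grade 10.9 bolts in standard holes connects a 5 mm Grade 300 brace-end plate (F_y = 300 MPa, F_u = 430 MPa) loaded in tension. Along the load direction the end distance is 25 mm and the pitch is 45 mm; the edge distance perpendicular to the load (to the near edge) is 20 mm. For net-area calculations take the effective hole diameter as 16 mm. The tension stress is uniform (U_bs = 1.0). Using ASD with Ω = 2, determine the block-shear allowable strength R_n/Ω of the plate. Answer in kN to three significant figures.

42.6 kN

Shear plane L_v = 25 + 1·45 = 70 mm; A_gv = 70 × 5 = 350 mm².
A_nv = (70 − 1.5·16) × 5 = 230 mm².
A_nt = (20 − 0.5·16) × 5 = 60 mm².
0.6 F_u A_nv = 59.34 kN; 0.6 F_y A_gv = 63 kN → shear rupture governs the shear term.
R_n = 59.34 + 1.0 × 430 × 60 / 1000 = 85.14 kN.
Allowable strength R_n/Ω = 85.14 / 2 = 42.6 kN.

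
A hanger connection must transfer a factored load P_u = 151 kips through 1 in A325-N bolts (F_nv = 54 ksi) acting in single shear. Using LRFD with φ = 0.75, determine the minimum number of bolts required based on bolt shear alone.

A_b = π·1²/4 = 0.7854 in².
Per-bolt design strength φR_n = 0.75 × 54 × 0.7854 × 1 = 31.81 kips.
n ≥ 151 / 31.81 = 4.747 → use 5 bolts.

5 bolts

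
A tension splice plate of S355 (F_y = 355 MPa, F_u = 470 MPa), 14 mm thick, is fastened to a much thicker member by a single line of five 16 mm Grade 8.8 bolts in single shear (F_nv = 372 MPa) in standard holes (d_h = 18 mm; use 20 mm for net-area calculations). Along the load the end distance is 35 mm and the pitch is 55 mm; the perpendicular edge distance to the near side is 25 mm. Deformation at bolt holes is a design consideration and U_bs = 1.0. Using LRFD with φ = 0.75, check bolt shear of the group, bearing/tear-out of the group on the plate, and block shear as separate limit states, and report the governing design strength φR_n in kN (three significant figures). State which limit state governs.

280 kN (bolt shear governs)

Bolt shear: A_b = π·16²/4 = 201.1 mm²; R_n = 372 × 201.1 × 5 × 1 / 1000 = 374 kN → 0.75 × 374 = 280 kN.
Bearing: edge l_c = 26, r_n = 205.3 kN; interior l_c = 37, r_n = 252.7 kN; R_n = 205.3 + 4·252.7 = 1216 kN → 912 kN.
Block shear: A_gv = 3570, A_nv = 2310, A_nt = 210 mm²; R_n = min(0.6F_uA_nv, 0.6F_yA_gv) + U_bs·F_u·A_nt = 750.1 kN → 563 kN.
Bolt shear governs: 280 kN.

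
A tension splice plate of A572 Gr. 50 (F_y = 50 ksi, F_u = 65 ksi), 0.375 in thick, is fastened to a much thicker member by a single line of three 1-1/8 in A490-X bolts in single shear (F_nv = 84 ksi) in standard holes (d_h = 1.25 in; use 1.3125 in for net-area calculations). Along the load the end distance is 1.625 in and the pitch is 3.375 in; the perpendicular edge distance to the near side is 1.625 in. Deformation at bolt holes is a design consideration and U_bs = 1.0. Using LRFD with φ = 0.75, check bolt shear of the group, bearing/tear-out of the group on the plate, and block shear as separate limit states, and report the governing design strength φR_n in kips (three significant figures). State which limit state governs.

73.6 kips (block shear governs)

Bolt shear: A_b = π·1.125²/4 = 0.994 in²; R_n = 84 × 0.994 × 3 × 1 = 250.5 kips → 0.75 × 250.5 = 188 kips.
Bearing: edge l_c = 1, r_n = 29.25 kips; interior l_c = 2.125, r_n = 62.16 kips; R_n = 29.25 + 2·62.16 = 153.6 kips → 115 kips.
Block shear: A_gv = 3.141, A_nv = 1.91, A_nt = 0.3633 in²; R_n = min(0.6F_uA_nv, 0.6F_yA_gv) + U_bs·F_u·A_nt = 98.11 kips → 73.6 kips.
Block shear governs: 73.6 kips.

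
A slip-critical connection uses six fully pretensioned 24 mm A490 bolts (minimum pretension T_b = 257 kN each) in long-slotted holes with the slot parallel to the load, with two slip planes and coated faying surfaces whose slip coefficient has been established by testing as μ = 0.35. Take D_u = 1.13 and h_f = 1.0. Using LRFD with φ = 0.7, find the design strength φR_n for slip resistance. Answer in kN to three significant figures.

R_n = μ · D_u · h_f · T_b · n_s · n_b = 0.35 × 1.13 × 1.0 × 257 × 2 × 6 = 1220 kN.
Design strength φR_n = 0.7 × 1220 = 854 kN.

854 kN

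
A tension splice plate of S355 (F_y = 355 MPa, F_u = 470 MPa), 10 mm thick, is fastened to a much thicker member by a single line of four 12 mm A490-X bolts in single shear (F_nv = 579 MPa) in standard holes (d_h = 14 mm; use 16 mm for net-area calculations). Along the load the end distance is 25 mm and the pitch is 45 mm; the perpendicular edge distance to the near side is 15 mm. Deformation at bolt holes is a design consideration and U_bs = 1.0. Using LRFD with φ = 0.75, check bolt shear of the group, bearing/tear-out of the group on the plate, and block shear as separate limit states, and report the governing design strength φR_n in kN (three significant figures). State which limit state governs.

196 kN (bolt shear governs)

Bolt shear: A_b = π·12²/4 = 113.1 mm²; R_n = 579 × 113.1 × 4 × 1 / 1000 = 261.9 kN → 0.75 × 261.9 = 196 kN.
Bearing: edge l_c = 18, r_n = 101.5 kN; interior l_c = 31, r_n = 135.4 kN; R_n = 101.5 + 3·135.4 = 507.6 kN → 381 kN.
Block shear: A_gv = 1600, A_nv = 1040, A_nt = 70 mm²; R_n = min(0.6F_uA_nv, 0.6F_yA_gv) + U_bs·F_u·A_nt = 326.2 kN → 245 kN.
Bolt shear governs: 196 kN.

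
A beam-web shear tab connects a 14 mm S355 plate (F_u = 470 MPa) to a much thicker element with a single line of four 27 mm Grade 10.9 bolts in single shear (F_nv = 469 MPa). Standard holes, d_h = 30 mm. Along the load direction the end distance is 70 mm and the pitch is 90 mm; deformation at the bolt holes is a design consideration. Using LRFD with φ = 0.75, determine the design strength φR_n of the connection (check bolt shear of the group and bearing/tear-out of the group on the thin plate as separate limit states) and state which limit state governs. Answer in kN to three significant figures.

806 kN (bolt shear governs)

Bolt shear: A_b = π·27²/4 = 572.6 mm²; R_n = 469 × 572.6 × 4 × 1 / 1000 = 1074 kN → 0.75 × 1074 = 806 kN.
Bearing (1.2 l_c t F_u ≤ 2.4 d t F_u): upper limit = 2.4·27·14·470 / 1000 = 426.4 kN.
  Edge l_c = 70 − 30/2 = 55 → r_n = 426.4 kN; interior l_c = 90 − 30 = 60 → r_n = 426.4 kN.
  R_n,bearing = 1·426.4 + 3·426.4 = 1706 kN → 0.75 × 1706 = 1280 kN.
Bolt shear governs: 806 kN.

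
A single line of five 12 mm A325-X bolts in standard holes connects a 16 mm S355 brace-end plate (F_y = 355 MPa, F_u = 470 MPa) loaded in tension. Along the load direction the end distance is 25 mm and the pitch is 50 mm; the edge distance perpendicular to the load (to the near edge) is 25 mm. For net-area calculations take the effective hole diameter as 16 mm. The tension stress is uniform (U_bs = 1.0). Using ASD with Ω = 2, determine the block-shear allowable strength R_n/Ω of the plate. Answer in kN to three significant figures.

409 kN

Shear plane L_v = 25 + 4·50 = 225 mm; A_gv = 225 × 16 = 3600 mm².
A_nv = (225 − 4.5·16) × 16 = 2448 mm².
A_nt = (25 − 0.5·16) × 16 = 272 mm².
0.6 F_u A_nv = 690.3 kN; 0.6 F_y A_gv = 766.8 kN → shear rupture governs the shear term.
R_n = 690.3 + 1.0 × 470 × 272 / 1000 = 818.2 kN.
Allowable strength R_n/Ω = 818.2 / 2 = 409 kN.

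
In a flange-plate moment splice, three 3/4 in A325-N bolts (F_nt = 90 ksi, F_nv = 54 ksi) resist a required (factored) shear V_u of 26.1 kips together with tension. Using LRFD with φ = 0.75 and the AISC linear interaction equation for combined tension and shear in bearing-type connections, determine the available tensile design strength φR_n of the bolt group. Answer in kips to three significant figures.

72.8 kips

A_b = π·0.75²/4 = 0.4418 in²; f_rv = 26.1 / (3 × 0.4418) = 19.69 ksi.
F'_nt = 1.3 F_nt − (F_nt / φF_nv) f_rv = 1.3·90 − (90/(0.75·54))·19.69 = 73.24 ksi, capped at F_nt → F'_nt = 73.24 ksi.
R_n = F'_nt · A_b · n = 73.24 × 0.4418 × 3 = 97.07 kips.
Design strength φR_n = 0.75 × 97.07 = 72.8 kips.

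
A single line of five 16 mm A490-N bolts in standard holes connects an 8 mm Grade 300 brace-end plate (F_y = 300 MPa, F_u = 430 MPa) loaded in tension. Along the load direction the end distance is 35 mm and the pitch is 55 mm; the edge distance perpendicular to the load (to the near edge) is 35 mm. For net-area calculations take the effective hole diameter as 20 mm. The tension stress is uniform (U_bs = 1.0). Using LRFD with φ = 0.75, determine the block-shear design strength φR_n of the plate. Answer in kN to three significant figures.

Shear plane L_v = 35 + 4·55 = 255 mm; A_gv = 255 × 8 = 2040 mm².
A_nv = (255 − 4.5·20) × 8 = 1320 mm².
A_nt = (35 − 0.5·20) × 8 = 200 mm².
0.6 F_u A_nv = 340.6 kN; 0.6 F_y A_gv = 367.2 kN → shear rupture governs the shear term.
R_n = 340.6 + 1.0 × 430 × 200 / 1000 = 426.6 kN.
Design strength φR_n = 0.75 × 426.6 = 320 kN.

320 kN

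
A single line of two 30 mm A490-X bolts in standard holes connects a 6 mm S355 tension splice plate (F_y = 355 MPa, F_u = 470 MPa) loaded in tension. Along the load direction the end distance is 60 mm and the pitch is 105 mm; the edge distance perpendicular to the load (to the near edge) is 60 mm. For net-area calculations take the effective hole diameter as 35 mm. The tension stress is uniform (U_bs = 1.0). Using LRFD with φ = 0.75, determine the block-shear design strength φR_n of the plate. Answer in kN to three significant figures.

Shear plane L_v = 60 + 1·105 = 165 mm; A_gv = 165 × 6 = 990 mm².
A_nv = (165 − 1.5·35) × 6 = 675 mm².
A_nt = (60 − 0.5·35) × 6 = 255 mm².
0.6 F_u A_nv = 190.3 kN; 0.6 F_y A_gv = 210.9 kN → shear rupture governs the shear term.
R_n = 190.3 + 1.0 × 470 × 255 / 1000 = 310.2 kN.
Design strength φR_n = 0.75 × 310.2 = 233 kN.

233 kN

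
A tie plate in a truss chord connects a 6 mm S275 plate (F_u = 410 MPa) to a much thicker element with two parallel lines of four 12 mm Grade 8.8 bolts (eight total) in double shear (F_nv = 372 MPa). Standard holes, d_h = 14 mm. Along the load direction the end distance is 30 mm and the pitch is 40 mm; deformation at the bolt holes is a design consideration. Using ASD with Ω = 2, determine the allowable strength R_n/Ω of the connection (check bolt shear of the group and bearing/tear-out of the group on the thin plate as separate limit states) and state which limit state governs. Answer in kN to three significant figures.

280 kN (bearing governs)

Bolt shear: A_b = π·12²/4 = 113.1 mm²; R_n = 372 × 113.1 × 8 × 2 / 1000 = 673.2 kN → 673.2 / 2 = 337 kN.
Bearing (1.2 l_c t F_u ≤ 2.4 d t F_u): upper limit = 2.4·12·6·410 / 1000 = 70.85 kN.
  Edge l_c = 30 − 14/2 = 23 → r_n = 67.9 kN; interior l_c = 40 − 14 = 26 → r_n = 70.85 kN.
  R_n,bearing = 2·67.9 + 6·70.85 = 560.9 kN → 560.9 / 2 = 280 kN.
Bearing governs: 280 kN.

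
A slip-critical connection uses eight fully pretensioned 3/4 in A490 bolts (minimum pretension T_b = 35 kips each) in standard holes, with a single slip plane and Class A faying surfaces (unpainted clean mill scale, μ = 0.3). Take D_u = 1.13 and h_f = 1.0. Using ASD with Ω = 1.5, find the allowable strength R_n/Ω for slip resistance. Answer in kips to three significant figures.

R_n = μ · D_u · h_f · T_b · n_s · n_b = 0.3 × 1.13 × 1.0 × 35 × 1 × 8 = 94.92 kips.
Allowable strength R_n/Ω = 94.92 / 1.5 = 63.3 kips.

63.3 kips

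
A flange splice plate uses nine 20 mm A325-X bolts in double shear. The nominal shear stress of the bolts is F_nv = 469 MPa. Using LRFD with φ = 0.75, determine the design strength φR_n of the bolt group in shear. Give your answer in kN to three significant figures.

A_b = π × 20² / 4 = 314.2 mm².
R_n = F_nv · A_b · n · n_s = 469 × 314.2 × 9 × 2 / 1000 = 2652 kN.
Design strength φR_n = 0.75 × 2652 = 1990 kN.

1990 kN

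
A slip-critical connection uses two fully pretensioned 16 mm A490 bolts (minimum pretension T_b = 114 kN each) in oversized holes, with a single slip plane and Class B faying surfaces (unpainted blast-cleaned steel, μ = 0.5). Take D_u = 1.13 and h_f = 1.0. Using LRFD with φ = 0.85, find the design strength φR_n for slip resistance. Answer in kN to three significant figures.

109 kN

R_n = μ · D_u · h_f · T_b · n_s · n_b = 0.5 × 1.13 × 1.0 × 114 × 1 × 2 = 128.8 kN.
Design strength φR_n = 0.85 × 128.8 = 109 kN.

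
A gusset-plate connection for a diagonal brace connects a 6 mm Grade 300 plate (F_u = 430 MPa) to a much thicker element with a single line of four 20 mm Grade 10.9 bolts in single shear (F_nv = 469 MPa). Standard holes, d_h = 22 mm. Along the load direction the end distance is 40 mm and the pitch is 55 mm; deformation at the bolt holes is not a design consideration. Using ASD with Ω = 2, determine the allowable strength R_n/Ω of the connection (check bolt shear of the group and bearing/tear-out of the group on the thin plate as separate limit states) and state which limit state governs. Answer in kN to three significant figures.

248 kN (bearing governs)

Bolt shear: A_b = π·20²/4 = 314.2 mm²; R_n = 469 × 314.2 × 4 × 1 / 1000 = 589.4 kN → 589.4 / 2 = 295 kN.
Bearing (1.5 l_c t F_u ≤ 3.0 d t F_u): upper limit = 3.0·20·6·430 / 1000 = 154.8 kN.
  Edge l_c = 40 − 22/2 = 29 → r_n = 112.2 kN; interior l_c = 55 − 22 = 33 → r_n = 127.7 kN.
  R_n,bearing = 1·112.2 + 3·127.7 = 495.4 kN → 495.4 / 2 = 248 kN.
Bearing governs: 248 kN.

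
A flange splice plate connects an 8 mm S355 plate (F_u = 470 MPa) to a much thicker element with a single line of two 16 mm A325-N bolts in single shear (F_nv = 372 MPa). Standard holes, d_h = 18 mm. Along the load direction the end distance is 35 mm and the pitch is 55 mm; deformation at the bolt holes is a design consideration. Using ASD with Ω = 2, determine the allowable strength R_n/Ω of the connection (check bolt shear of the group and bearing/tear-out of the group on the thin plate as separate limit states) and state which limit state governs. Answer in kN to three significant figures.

Bolt shear: A_b = π·16²/4 = 201.1 mm²; R_n = 372 × 201.1 × 2 × 1 / 1000 = 149.6 kN → 149.6 / 2 = 74.8 kN.
Bearing (1.2 l_c t F_u ≤ 2.4 d t F_u): upper limit = 2.4·16·8·470 / 1000 = 144.4 kN.
  Edge l_c = 35 − 18/2 = 26 → r_n = 117.3 kN; interior l_c = 55 − 18 = 37 → r_n = 144.4 kN.
  R_n,bearing = 1·117.3 + 1·144.4 = 261.7 kN → 261.7 / 2 = 131 kN.
Bolt shear governs: 74.8 kN.

74.8 kN (bolt shear governs)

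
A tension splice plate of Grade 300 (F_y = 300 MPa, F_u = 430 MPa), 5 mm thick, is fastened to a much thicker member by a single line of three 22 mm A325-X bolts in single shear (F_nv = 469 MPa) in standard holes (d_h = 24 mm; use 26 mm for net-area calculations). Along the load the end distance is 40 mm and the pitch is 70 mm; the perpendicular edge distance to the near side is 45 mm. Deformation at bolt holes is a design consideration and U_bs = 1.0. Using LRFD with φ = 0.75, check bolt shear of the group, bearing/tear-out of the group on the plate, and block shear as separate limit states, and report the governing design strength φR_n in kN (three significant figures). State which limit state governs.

163 kN (block shear governs)

Bolt shear: A_b = π·22²/4 = 380.1 mm²; R_n = 469 × 380.1 × 3 × 1 / 1000 = 534.8 kN → 0.75 × 534.8 = 401 kN.
Bearing: edge l_c = 28, r_n = 72.24 kN; interior l_c = 46, r_n = 113.5 kN; R_n = 72.24 + 2·113.5 = 299.3 kN → 224 kN.
Block shear: A_gv = 900, A_nv = 575, A_nt = 160 mm²; R_n = min(0.6F_uA_nv, 0.6F_yA_gv) + U_bs·F_u·A_nt = 217.2 kN → 163 kN.
Block shear governs: 163 kN.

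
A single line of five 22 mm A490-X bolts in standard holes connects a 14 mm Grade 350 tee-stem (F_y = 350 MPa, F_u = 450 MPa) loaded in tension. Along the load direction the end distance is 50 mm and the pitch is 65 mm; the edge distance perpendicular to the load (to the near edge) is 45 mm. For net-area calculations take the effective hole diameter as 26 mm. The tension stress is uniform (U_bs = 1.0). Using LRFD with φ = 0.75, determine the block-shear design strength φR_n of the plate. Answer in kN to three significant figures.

698 kN

Shear plane L_v = 50 + 4·65 = 310 mm; A_gv = 310 × 14 = 4340 mm².
A_nv = (310 − 4.5·26) × 14 = 2702 mm².
A_nt = (45 − 0.5·26) × 14 = 448 mm².
0.6 F_u A_nv = 729.5 kN; 0.6 F_y A_gv = 911.4 kN → shear rupture governs the shear term.
R_n = 729.5 + 1.0 × 450 × 448 / 1000 = 931.1 kN.
Design strength φR_n = 0.75 × 931.1 = 698 kN.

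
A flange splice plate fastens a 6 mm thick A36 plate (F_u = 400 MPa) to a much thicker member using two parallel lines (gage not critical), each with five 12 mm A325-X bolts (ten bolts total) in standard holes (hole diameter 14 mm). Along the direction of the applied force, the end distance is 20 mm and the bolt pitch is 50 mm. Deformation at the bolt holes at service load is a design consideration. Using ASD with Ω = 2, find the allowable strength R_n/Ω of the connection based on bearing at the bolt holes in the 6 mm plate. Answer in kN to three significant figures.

314 kN

Per bolt r_n = 1.2 l_c t F_u ≤ 2.4 d t F_u; upper limit = 2.4 × 12 × 6 × 400 / 1000 = 69.12 kN.
Edge bolt: l_c = 20 − 14/2 = 13 mm → 1.2 × 13 × 6 × 400 / 1000 = 37.44 → r_n = 37.44 kN.
Interior bolts: l_c = 50 − 14 = 36 mm → 1.2 × 36 × 6 × 400 / 1000 = 103.7 → r_n = 69.12 kN.
R_n = 2 × 37.44 + 8 × 69.12 = 627.8 kN.
Allowable strength R_n/Ω = 627.8 / 2 = 314 kN.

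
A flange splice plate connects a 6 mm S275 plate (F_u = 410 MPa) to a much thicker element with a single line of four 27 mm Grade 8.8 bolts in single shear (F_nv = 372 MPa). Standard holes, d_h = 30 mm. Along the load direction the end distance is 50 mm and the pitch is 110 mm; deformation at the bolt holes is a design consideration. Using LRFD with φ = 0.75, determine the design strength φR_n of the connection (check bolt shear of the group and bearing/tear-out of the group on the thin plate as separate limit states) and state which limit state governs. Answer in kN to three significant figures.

436 kN (bearing governs)

Bolt shear: A_b = π·27²/4 = 572.6 mm²; R_n = 372 × 572.6 × 4 × 1 / 1000 = 852 kN → 0.75 × 852 = 639 kN.
Bearing (1.2 l_c t F_u ≤ 2.4 d t F_u): upper limit = 2.4·27·6·410 / 1000 = 159.4 kN.
  Edge l_c = 50 − 30/2 = 35 → r_n = 103.3 kN; interior l_c = 110 − 30 = 80 → r_n = 159.4 kN.
  R_n,bearing = 1·103.3 + 3·159.4 = 581.5 kN → 0.75 × 581.5 = 436 kN.
Bearing governs: 436 kN.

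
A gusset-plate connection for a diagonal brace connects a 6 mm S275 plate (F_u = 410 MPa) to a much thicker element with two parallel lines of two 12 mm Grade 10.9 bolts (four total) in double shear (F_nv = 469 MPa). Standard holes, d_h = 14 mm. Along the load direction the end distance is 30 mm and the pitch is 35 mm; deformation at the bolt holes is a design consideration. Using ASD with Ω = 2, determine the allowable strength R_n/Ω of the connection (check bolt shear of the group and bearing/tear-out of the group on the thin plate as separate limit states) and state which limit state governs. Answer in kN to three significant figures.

130 kN (bearing governs)

Bolt shear: A_b = π·12²/4 = 113.1 mm²; R_n = 469 × 113.1 × 4 × 2 / 1000 = 424.3 kN → 424.3 / 2 = 212 kN.
Bearing (1.2 l_c t F_u ≤ 2.4 d t F_u): upper limit = 2.4·12·6·410 / 1000 = 70.85 kN.
  Edge l_c = 30 − 14/2 = 23 → r_n = 67.9 kN; interior l_c = 35 − 14 = 21 → r_n = 61.99 kN.
  R_n,bearing = 2·67.9 + 2·61.99 = 259.8 kN → 259.8 / 2 = 130 kN.
Bearing governs: 130 kN.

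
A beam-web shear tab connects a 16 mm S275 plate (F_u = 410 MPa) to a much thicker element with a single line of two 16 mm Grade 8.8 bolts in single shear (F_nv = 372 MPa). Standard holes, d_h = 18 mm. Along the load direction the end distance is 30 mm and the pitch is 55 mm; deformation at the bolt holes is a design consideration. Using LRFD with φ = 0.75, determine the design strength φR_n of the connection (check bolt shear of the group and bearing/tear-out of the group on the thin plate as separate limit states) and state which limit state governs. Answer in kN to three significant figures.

112 kN (bolt shear governs)

Bolt shear: A_b = π·16²/4 = 201.1 mm²; R_n = 372 × 201.1 × 2 × 1 / 1000 = 149.6 kN → 0.75 × 149.6 = 112 kN.
Bearing (1.2 l_c t F_u ≤ 2.4 d t F_u): upper limit = 2.4·16·16·410 / 1000 = 251.9 kN.
  Edge l_c = 30 − 18/2 = 21 → r_n = 165.3 kN; interior l_c = 55 − 18 = 37 → r_n = 251.9 kN.
  R_n,bearing = 1·165.3 + 1·251.9 = 417.2 kN → 0.75 × 417.2 = 313 kN.
Bolt shear governs: 112 kN.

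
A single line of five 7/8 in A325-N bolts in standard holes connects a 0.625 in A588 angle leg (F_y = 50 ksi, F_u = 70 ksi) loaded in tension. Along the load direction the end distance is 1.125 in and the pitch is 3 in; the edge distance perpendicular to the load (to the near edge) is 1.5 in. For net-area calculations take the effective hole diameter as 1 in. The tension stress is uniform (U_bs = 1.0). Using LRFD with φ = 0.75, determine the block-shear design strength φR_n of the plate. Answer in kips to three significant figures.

203 kips

Shear plane L_v = 1.125 + 4·3 = 13.12 in; A_gv = 13.12 × 0.625 = 8.203 in².
A_nv = (13.12 − 4.5·1) × 0.625 = 5.391 in².
A_nt = (1.5 − 0.5·1) × 0.625 = 0.625 in².
0.6 F_u A_nv = 226.4 kips; 0.6 F_y A_gv = 246.1 kips → shear rupture governs the shear term.
R_n = 226.4 + 1.0 × 70 × 0.625 = 270.2 kips.
Design strength φR_n = 0.75 × 270.2 = 203 kips.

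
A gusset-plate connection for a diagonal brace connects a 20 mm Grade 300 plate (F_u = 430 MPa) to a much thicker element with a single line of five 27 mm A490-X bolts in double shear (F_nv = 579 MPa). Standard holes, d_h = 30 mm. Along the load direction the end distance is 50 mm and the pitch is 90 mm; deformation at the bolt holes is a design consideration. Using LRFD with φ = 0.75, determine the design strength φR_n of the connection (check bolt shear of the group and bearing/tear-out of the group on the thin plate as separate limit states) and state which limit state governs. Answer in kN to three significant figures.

1940 kN (bearing governs)

Bolt shear: A_b = π·27²/4 = 572.6 mm²; R_n = 579 × 572.6 × 5 × 2 / 1000 = 3315 kN → 0.75 × 3315 = 2490 kN.
Bearing (1.2 l_c t F_u ≤ 2.4 d t F_u): upper limit = 2.4·27·20·430 / 1000 = 557.3 kN.
  Edge l_c = 50 − 30/2 = 35 → r_n = 361.2 kN; interior l_c = 90 − 30 = 60 → r_n = 557.3 kN.
  R_n,bearing = 1·361.2 + 4·557.3 = 2590 kN → 0.75 × 2590 = 1940 kN.
Bearing governs: 1940 kN.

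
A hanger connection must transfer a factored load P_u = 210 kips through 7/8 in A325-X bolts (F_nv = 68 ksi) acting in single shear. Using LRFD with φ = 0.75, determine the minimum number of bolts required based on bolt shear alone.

7 bolts

A_b = π·0.875²/4 = 0.6013 in².
Per-bolt design strength φR_n = 0.75 × 68 × 0.6013 × 1 = 30.67 kips.
n ≥ 210 / 30.67 = 6.848 → use 7 bolts.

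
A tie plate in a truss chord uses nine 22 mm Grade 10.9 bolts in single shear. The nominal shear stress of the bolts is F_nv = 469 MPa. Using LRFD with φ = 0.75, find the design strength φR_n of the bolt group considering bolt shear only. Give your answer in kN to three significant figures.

1200 kN

A_b = π × 22² / 4 = 380.1 mm².
R_n = F_nv · A_b · n · n_s = 469 × 380.1 × 9 × 1 / 1000 = 1605 kN.
Design strength φR_n = 0.75 × 1605 = 1200 kN.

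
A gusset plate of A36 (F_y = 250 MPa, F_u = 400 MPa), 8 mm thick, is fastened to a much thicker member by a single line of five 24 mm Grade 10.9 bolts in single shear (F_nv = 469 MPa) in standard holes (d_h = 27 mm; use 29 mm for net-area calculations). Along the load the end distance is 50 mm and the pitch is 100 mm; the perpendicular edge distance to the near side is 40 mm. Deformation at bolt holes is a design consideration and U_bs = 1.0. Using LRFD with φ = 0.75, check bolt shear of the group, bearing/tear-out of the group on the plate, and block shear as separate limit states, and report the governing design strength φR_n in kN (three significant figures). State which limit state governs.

466 kN (block shear governs)

Bolt shear: A_b = π·24²/4 = 452.4 mm²; R_n = 469 × 452.4 × 5 × 1 / 1000 = 1061 kN → 0.75 × 1061 = 796 kN.
Bearing: edge l_c = 36.5, r_n = 140.2 kN; interior l_c = 73, r_n = 184.3 kN; R_n = 140.2 + 4·184.3 = 877.4 kN → 658 kN.
Block shear: A_gv = 3600, A_nv = 2556, A_nt = 204 mm²; R_n = min(0.6F_uA_nv, 0.6F_yA_gv) + U_bs·F_u·A_nt = 621.6 kN → 466 kN.
Block shear governs: 466 kN.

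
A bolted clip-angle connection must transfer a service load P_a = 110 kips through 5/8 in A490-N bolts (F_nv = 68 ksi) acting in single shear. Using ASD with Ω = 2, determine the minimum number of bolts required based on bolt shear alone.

A_b = π·0.625²/4 = 0.3068 in².
Per-bolt allowable strength R_n/Ω = 68 × 0.3068 × 1 / 2 = 10.43 kips.
n ≥ 110 / 10.43 = 10.55 → use 11 bolts.

11 bolts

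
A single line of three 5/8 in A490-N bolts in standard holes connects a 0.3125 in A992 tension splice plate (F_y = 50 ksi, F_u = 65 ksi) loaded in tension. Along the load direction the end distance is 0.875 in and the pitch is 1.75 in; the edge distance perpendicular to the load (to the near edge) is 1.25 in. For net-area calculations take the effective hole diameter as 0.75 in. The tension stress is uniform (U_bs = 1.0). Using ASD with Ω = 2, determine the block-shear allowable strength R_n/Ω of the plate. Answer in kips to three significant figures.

Shear plane L_v = 0.875 + 2·1.75 = 4.375 in; A_gv = 4.375 × 0.3125 = 1.367 in².
A_nv = (4.375 − 2.5·0.75) × 0.3125 = 0.7812 in².
A_nt = (1.25 − 0.5·0.75) × 0.3125 = 0.2734 in².
0.6 F_u A_nv = 30.47 kips; 0.6 F_y A_gv = 41.02 kips → shear rupture governs the shear term.
R_n = 30.47 + 1.0 × 65 × 0.2734 = 48.24 kips.
Allowable strength R_n/Ω = 48.24 / 2 = 24.1 kips.

24.1 kips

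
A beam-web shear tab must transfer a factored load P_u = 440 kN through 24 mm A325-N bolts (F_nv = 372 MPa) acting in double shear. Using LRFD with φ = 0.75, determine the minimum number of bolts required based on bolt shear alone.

2 bolts

A_b = π·24²/4 = 452.4 mm².
Per-bolt design strength φR_n = 0.75 × 372 × 452.4 × 2 / 1000 = 252.4 kN.
n ≥ 440 / 252.4 = 1.743 → use 2 bolts.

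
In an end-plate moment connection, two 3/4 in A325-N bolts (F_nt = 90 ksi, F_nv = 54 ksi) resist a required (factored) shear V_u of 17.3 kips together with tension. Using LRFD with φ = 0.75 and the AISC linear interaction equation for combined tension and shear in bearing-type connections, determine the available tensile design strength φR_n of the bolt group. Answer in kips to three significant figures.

A_b = π·0.75²/4 = 0.4418 in²; f_rv = 17.3 / (2 × 0.4418) = 19.58 ksi.
F'_nt = 1.3 F_nt − (F_nt / φF_nv) f_rv = 1.3·90 − (90/(0.75·54))·19.58 = 73.49 ksi, capped at F_nt → F'_nt = 73.49 ksi.
R_n = F'_nt · A_b · n = 73.49 × 0.4418 × 2 = 64.93 kips.
Design strength φR_n = 0.75 × 64.93 = 48.7 kips.

48.7 kips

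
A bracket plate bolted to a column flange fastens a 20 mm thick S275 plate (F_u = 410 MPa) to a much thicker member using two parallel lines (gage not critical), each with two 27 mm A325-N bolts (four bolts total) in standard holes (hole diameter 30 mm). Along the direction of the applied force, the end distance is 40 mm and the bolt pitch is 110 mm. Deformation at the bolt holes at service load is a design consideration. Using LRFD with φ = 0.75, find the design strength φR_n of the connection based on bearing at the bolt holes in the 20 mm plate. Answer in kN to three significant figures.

Per bolt r_n = 1.2 l_c t F_u ≤ 2.4 d t F_u; upper limit = 2.4 × 27 × 20 × 410 / 1000 = 531.4 kN.
Edge bolt: l_c = 40 − 30/2 = 25 mm → 1.2 × 25 × 20 × 410 / 1000 = 246 → r_n = 246 kN.
Interior bolts: l_c = 110 − 30 = 80 mm → 1.2 × 80 × 20 × 410 / 1000 = 787.2 → r_n = 531.4 kN.
R_n = 2 × 246 + 2 × 531.4 = 1555 kN.
Design strength φR_n = 0.75 × 1555 = 1170 kN.

1170 kN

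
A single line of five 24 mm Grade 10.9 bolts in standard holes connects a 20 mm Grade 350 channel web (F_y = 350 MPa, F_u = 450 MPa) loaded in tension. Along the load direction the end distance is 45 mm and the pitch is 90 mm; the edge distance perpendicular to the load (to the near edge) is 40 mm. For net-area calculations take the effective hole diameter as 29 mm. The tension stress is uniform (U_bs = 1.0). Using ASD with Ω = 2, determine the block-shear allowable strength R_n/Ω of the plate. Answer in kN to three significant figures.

856 kN

Shear plane L_v = 45 + 4·90 = 405 mm; A_gv = 405 × 20 = 8100 mm².
A_nv = (405 − 4.5·29) × 20 = 5490 mm².
A_nt = (40 − 0.5·29) × 20 = 510 mm².
0.6 F_u A_nv = 1482 kN; 0.6 F_y A_gv = 1701 kN → shear rupture governs the shear term.
R_n = 1482 + 1.0 × 450 × 510 / 1000 = 1712 kN.
Allowable strength R_n/Ω = 1712 / 2 = 856 kN.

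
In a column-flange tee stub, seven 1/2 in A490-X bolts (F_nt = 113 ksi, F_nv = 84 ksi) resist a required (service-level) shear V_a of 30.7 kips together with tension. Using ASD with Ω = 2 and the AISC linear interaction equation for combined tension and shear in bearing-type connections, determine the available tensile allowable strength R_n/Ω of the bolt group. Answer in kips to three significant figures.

59.7 kips

A_b = π·0.5²/4 = 0.1963 in²; f_rv = 30.7 / (7 × 0.1963) = 22.34 ksi.
F'_nt = 1.3 F_nt − (Ω F_nt / F_nv) f_rv = 1.3·113 − (2·113/84)·22.34 = 86.8 ksi, capped at F_nt → F'_nt = 86.8 ksi.
R_n = F'_nt · A_b · n = 86.8 × 0.1963 × 7 = 119.3 kips.
Allowable strength R_n/Ω = 119.3 / 2 = 59.7 kips.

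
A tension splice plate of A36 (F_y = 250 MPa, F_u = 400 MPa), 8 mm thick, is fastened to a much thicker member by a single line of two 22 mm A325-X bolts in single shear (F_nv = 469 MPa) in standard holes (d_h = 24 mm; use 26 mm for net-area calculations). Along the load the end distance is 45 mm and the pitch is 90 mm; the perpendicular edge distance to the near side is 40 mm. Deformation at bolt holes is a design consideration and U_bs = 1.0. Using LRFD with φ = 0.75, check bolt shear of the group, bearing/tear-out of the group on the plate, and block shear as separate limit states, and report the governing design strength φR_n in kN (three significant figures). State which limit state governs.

186 kN (block shear governs)

Bolt shear: A_b = π·22²/4 = 380.1 mm²; R_n = 469 × 380.1 × 2 × 1 / 1000 = 356.6 kN → 0.75 × 356.6 = 267 kN.
Bearing: edge l_c = 33, r_n = 126.7 kN; interior l_c = 66, r_n = 169 kN; R_n = 126.7 + 1·169 = 295.7 kN → 222 kN.
Block shear: A_gv = 1080, A_nv = 768, A_nt = 216 mm²; R_n = min(0.6F_uA_nv, 0.6F_yA_gv) + U_bs·F_u·A_nt = 248.4 kN → 186 kN.
Block shear governs: 186 kN.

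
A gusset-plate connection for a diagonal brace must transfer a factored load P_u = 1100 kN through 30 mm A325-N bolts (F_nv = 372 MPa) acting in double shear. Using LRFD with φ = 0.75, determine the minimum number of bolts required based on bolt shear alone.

3 bolts

A_b = π·30²/4 = 706.9 mm².
Per-bolt design strength φR_n = 0.75 × 372 × 706.9 × 2 / 1000 = 394.4 kN.
n ≥ 1100 / 394.4 = 2.789 → use 3 bolts.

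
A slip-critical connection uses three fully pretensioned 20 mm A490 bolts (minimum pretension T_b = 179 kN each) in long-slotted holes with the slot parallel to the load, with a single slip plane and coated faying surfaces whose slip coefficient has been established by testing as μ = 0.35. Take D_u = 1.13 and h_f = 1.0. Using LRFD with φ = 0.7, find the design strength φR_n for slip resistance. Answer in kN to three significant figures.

149 kN

R_n = μ · D_u · h_f · T_b · n_s · n_b = 0.35 × 1.13 × 1.0 × 179 × 1 × 3 = 212.4 kN.
Design strength φR_n = 0.7 × 212.4 = 149 kN.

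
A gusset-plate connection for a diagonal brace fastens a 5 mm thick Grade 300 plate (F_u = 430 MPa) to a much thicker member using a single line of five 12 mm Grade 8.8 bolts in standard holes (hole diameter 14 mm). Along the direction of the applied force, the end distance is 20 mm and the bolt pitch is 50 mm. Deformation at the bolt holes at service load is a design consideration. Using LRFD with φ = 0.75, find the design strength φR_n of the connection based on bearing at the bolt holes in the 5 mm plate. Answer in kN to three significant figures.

211 kN

Per bolt r_n = 1.2 l_c t F_u ≤ 2.4 d t F_u; upper limit = 2.4 × 12 × 5 × 430 / 1000 = 61.92 kN.
Edge bolt: l_c = 20 − 14/2 = 13 mm → 1.2 × 13 × 5 × 430 / 1000 = 33.54 → r_n = 33.54 kN.
Interior bolts: l_c = 50 − 14 = 36 mm → 1.2 × 36 × 5 × 430 / 1000 = 92.88 → r_n = 61.92 kN.
R_n = 1 × 33.54 + 4 × 61.92 = 281.2 kN.
Design strength φR_n = 0.75 × 281.2 = 211 kN.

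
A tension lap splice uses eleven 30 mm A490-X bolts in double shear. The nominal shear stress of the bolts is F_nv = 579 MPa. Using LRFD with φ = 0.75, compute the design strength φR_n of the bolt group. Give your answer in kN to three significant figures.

6750 kN

A_b = π × 30² / 4 = 706.9 mm².
R_n = F_nv · A_b · n · n_s = 579 × 706.9 × 11 × 2 / 1000 = 9004 kN.
Design strength φR_n = 0.75 × 9004 = 6750 kN.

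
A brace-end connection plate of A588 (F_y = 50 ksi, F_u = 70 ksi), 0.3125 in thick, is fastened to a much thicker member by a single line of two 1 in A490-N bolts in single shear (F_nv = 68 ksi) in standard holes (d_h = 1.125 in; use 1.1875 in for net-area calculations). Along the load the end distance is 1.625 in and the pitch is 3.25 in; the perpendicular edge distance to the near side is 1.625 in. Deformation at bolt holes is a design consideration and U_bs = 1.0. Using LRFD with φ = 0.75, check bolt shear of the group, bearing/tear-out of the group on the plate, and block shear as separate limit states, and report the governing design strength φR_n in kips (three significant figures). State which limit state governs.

47.4 kips (block shear governs)

Bolt shear: A_b = π·1²/4 = 0.7854 in²; R_n = 68 × 0.7854 × 2 × 1 = 106.8 kips → 0.75 × 106.8 = 80.1 kips.
Bearing: edge l_c = 1.062, r_n = 27.89 kips; interior l_c = 2.125, r_n = 52.5 kips; R_n = 27.89 + 1·52.5 = 80.39 kips → 60.3 kips.
Block shear: A_gv = 1.523, A_nv = 0.9668, A_nt = 0.3223 in²; R_n = min(0.6F_uA_nv, 0.6F_yA_gv) + U_bs·F_u·A_nt = 63.16 kips → 47.4 kips.
Block shear governs: 47.4 kips.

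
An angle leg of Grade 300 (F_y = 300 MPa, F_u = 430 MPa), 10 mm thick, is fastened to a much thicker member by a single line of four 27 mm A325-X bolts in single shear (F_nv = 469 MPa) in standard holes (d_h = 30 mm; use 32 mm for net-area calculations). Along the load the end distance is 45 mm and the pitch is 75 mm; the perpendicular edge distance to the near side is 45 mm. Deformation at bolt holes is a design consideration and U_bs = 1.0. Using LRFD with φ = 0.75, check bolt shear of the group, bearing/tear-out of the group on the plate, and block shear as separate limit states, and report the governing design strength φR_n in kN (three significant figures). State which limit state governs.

399 kN (block shear governs)

Bolt shear: A_b = π·27²/4 = 572.6 mm²; R_n = 469 × 572.6 × 4 × 1 / 1000 = 1074 kN → 0.75 × 1074 = 806 kN.
Bearing: edge l_c = 30, r_n = 154.8 kN; interior l_c = 45, r_n = 232.2 kN; R_n = 154.8 + 3·232.2 = 851.4 kN → 639 kN.
Block shear: A_gv = 2700, A_nv = 1580, A_nt = 290 mm²; R_n = min(0.6F_uA_nv, 0.6F_yA_gv) + U_bs·F_u·A_nt = 532.3 kN → 399 kN.
Block shear governs: 399 kN.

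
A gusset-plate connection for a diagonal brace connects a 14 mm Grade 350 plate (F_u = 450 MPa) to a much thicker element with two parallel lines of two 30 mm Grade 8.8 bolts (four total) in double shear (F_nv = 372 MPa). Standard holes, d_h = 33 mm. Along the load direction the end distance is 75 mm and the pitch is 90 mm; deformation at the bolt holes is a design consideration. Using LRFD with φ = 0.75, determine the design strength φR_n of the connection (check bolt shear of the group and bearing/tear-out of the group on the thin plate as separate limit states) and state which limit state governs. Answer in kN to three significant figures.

1310 kN (bearing governs)

Bolt shear: A_b = π·30²/4 = 706.9 mm²; R_n = 372 × 706.9 × 4 × 2 / 1000 = 2104 kN → 0.75 × 2104 = 1580 kN.
Bearing (1.2 l_c t F_u ≤ 2.4 d t F_u): upper limit = 2.4·30·14·450 / 1000 = 453.6 kN.
  Edge l_c = 75 − 33/2 = 58.5 → r_n = 442.3 kN; interior l_c = 90 − 33 = 57 → r_n = 430.9 kN.
  R_n,bearing = 2·442.3 + 2·430.9 = 1746 kN → 0.75 × 1746 = 1310 kN.
Bearing governs: 1310 kN.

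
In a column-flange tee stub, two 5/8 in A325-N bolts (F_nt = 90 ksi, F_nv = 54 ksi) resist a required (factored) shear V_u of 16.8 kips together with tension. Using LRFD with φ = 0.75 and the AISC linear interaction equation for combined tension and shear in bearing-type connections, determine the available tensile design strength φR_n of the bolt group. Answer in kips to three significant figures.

25.8 kips

A_b = π·0.625²/4 = 0.3068 in²; f_rv = 16.8 / (2 × 0.3068) = 27.38 ksi.
F'_nt = 1.3 F_nt − (F_nt / φF_nv) f_rv = 1.3·90 − (90/(0.75·54))·27.38 = 56.16 ksi, capped at F_nt → F'_nt = 56.16 ksi.
R_n = F'_nt · A_b · n = 56.16 × 0.3068 × 2 = 34.46 kips.
Design strength φR_n = 0.75 × 34.46 = 25.8 kips.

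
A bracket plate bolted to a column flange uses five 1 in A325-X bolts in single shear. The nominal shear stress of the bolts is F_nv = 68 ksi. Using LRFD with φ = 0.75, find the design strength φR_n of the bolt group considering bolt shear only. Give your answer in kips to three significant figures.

200 kips

A_b = π × 1² / 4 = 0.7854 in².
R_n = F_nv · A_b · n · n_s = 68 × 0.7854 × 5 × 1 = 267 kips.
Design strength φR_n = 0.75 × 267 = 200 kips.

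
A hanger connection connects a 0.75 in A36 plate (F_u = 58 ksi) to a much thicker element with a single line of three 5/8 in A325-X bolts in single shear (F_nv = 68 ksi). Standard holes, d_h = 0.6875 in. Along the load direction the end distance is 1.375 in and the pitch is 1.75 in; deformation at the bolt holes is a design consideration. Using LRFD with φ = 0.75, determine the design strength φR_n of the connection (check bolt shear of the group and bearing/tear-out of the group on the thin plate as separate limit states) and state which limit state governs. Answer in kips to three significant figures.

46.9 kips (bolt shear governs)

Bolt shear: A_b = π·0.625²/4 = 0.3068 in²; R_n = 68 × 0.3068 × 3 × 1 = 62.59 kips → 0.75 × 62.59 = 46.9 kips.
Bearing (1.2 l_c t F_u ≤ 2.4 d t F_u): upper limit = 2.4·0.625·0.75·58 = 65.25 kips.
  Edge l_c = 1.375 − 0.6875/2 = 1.031 → r_n = 53.83 kips; interior l_c = 1.75 − 0.6875 = 1.062 → r_n = 55.46 kips.
  R_n,bearing = 1·53.83 + 2·55.46 = 164.8 kips → 0.75 × 164.8 = 124 kips.
Bolt shear governs: 46.9 kips.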